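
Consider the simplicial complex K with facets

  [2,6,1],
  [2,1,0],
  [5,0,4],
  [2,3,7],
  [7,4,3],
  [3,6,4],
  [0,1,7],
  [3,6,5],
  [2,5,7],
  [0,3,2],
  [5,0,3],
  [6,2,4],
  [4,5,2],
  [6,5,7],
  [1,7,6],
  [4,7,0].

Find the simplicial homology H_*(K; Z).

H_0 = Z,  H_1 = Z^2,  H_2 = Z.

Take the total order 0 < 1 < 2 < 3 < 4 < 5 < 6 < 7 on the vertex set. Then K (dimension 2) consists of the simplices:

  0-simplices (8): [0], [1], [2], [3], [4], [5], [6], [7]
  1-simplices (24): (24 of them)
  2-simplices (16): [0,1,2], [0,1,7], [0,2,3], [0,3,5], [0,4,5], [0,4,7], [1,2,6], [1,6,7], [2,3,7], [2,4,5], [2,4,6], [2,5,7], [3,4,6], [3,4,7], [3,5,6], [5,6,7]

giving chain groups C_0 ≅ Z^8, C_1 ≅ Z^24, C_2 ≅ Z^16.

∂_1: C_1 → C_0 is given by ∂[p,q] = [q] − [p]. For instance
  ∂[1,7] = [7] − [1].
The 8×24 boundary matrix has rank 7 and Smith normal form diag(1,1,1,1,1,1,1).

∂_2: C_2 → C_1 maps a triangle to the signed sum of its edges. For instance
  ∂[5,6,7] = [6,7] − [5,7] + [5,6],
  ∂[0,3,5] = [3,5] − [0,5] + [0,3].
The 24×16 boundary matrix has rank 15 and Smith normal form diag(1,1,1,1,1,1,1,1,1,1,1,1,1,1,1).

Reading off H_k = ker ∂_k / im ∂_{k+1}:

  H_0: rank C_0 − rank ∂_1 = 8 − 7 = 1, and the invariant factors of ∂_1 are all 1, so H_0 ≅ Z.
  H_1: rank ker ∂_1 − rank ∂_2 = (24 − 7) − 15 = 2, and the invariant factors of ∂_2 are all 1, so H_1 ≅ Z^2.
  H_2: rank ker ∂_2 − rank ∂_3 = (16 − 15) − 0 = 1, and there is no ∂_3, so H_2 ≅ Z.

As a check, the Euler characteristic is 8 − 24 + 16 = 0, which agrees with 1 − 2 + 1 = 0.
(K is a triangulation of the torus T^2.)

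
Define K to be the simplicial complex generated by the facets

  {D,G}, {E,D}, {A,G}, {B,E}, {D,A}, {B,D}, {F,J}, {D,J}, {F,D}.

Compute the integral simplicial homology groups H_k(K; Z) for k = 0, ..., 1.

Order the vertices as A < B < D < E < F < G < J. Listing each simplex with vertices in this order, K has dimension 1 with simplices:

  0-simplices (7): A, B, D, E, F, G, J
  1-simplices (9): AD, AG, BD, BE, DE, DF, DG, DJ, FJ

giving chain groups C_0 ≅ Z^7, C_1 ≅ Z^9.

The boundary map ∂_1: C_1 → C_0 is given by ∂[p,q] = [q] − [p].
As a 7×9 matrix over Z this has rank 6, with invariant factors (1,1,1,1,1,1).

Computing H_k = (kernel of ∂_k) / (image of ∂_{k+1}):

  H_0: rank C_0 − rank ∂_1 = 7 − 6 = 1, and the invariant factors of ∂_1 are all 1, so H_0 ≅ Z.
  H_1: rank ker ∂_1 − rank ∂_2 = (9 − 6) − 0 = 3, and there is no ∂_2, so H_1 ≅ Z^3.

(K is a triangulation of a wedge of 3 circles.)

H_0 ≅ Z,  H_1 ≅ Z^3.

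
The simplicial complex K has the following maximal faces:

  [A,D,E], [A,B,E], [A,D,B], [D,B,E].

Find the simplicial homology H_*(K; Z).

H_0 = Z,  H_1 = 0,  H_2 = Z.

We work with the vertex ordering A < B < D < E. The simplices of K, each written with vertices in increasing order, are:

  0-simplices (4): A, B, D, E
  1-simplices (6): AB, AD, AE, BD, BE, DE
  2-simplices (4): ABD, ABE, ADE, BDE

Hence C_0 ≅ Z^4, C_1 ≅ Z^6, C_2 ≅ Z^4.

Boundary ∂_1: C_1 → C_0 is given by ∂[p,q] = [q] − [p]. For instance
  ∂AB = B − A.
The resulting 4×6 matrix has rank 3, and its Smith normal form has invariant factors (1,1,1).

The boundary map ∂_2: C_2 → C_1 sends each 2-simplex [p,q,r] to [q,r] − [p,r] + [p,q]. For instance
  ∂ADE = DE − AE + AD,
  ∂ABD = BD − AD + AB.
The resulting 6×4 matrix has rank 3, and its Smith normal form has invariant factors (1,1,1).

From H_k ≅ ker(∂_k) / im(∂_{k+1}) we obtain:

  H_0: rank C_0 − rank ∂_1 = 4 − 3 = 1, and the invariant factors of ∂_1 are all 1, so H_0 ≅ Z.
  H_1: rank ker ∂_1 − rank ∂_2 = (6 − 3) − 3 = 0, and the invariant factors of ∂_2 are all 1, so H_1 ≅ 0.
  H_2: rank ker ∂_2 − rank ∂_3 = (4 − 3) − 0 = 1, and there is no ∂_3, so H_2 ≅ Z.

(K is a triangulation of the 2-sphere S^2.)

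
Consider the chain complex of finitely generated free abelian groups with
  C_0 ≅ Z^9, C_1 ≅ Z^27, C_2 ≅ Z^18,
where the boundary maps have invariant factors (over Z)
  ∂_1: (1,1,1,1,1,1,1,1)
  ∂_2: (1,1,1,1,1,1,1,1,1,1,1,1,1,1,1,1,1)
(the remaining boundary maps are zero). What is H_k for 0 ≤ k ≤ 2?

H_0 = Z,  H_1 = Z^2,  H_2 = Z.

H_0: b_0 = 9 − 0 − 8 = 1; torsion from ∂_1 factors > 1: none. So H_0 = Z.
H_1: b_1 = 27 − 8 − 17 = 2; torsion from ∂_2 factors > 1: none. So H_1 = Z^2.
H_2: b_2 = 18 − 17 − 0 = 1; torsion from ∂_3 factors > 1: none. So H_2 = Z.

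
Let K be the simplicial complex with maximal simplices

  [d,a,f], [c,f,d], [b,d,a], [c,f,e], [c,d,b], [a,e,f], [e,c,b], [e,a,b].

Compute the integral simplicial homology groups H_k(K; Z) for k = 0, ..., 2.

Order the vertices as a < b < c < d < e < f. Listing each simplex with vertices in this order, K has dimension 2 with simplices:

  0-simplices (6): a, b, c, d, e, f
  1-simplices (12): ab, ad, ae, af, bc, bd, be, cd, ce, cf, df, ef
  2-simplices (8): abd, abe, adf, aef, bcd, bce, cdf, cef

Hence C_0 ≅ Z^6, C_1 ≅ Z^12, C_2 ≅ Z^8.

Boundary ∂_1: C_1 → C_0 is given by ∂[p,q] = [q] − [p]. For instance
  ∂ae = e − a.
As a 6×12 matrix over Z this has rank 5, with invariant factors (1,1,1,1,1).

The boundary map ∂_2: C_2 → C_1 sends each 2-simplex [p,q,r] to [q,r] − [p,r] + [p,q]. For instance
  ∂abd = bd − ad + ab,
  ∂cef = ef − cf + ce.
This gives a 12×8 integer matrix of rank 7; reducing to Smith normal form yields diagonal entries (1,1,1,1,1,1,1).

Computing H_k = (kernel of ∂_k) / (image of ∂_{k+1}):

  H_0: rank C_0 − rank ∂_1 = 6 − 5 = 1, and the invariant factors of ∂_1 are all 1, so H_0 = Z.
  H_1: rank ker ∂_1 − rank ∂_2 = (12 − 5) − 7 = 0, and the invariant factors of ∂_2 are all 1, so H_1 = 0.
  H_2: rank ker ∂_2 − rank ∂_3 = (8 − 7) − 0 = 1, and there is no ∂_3, so H_2 = Z.

(K is a triangulation of the 2-sphere S^2.)

H_0 ≅ Z,  H_1 = 0,  H_2 ≅ Z.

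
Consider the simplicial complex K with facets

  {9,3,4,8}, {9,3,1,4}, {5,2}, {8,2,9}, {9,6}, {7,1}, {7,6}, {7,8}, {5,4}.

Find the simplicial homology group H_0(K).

We work with the vertex ordering 1 < 2 < 3 < 4 < 5 < 6 < 7 < 8 < 9. The simplices of K, each written with vertices in increasing order, are:

  0-simplices (9): [1], [2], [3], [4], [5], [6], [7], [8], [9]
  1-simplices (17): [1,3], [1,4], [1,7], [1,9], [2,5], [2,8], [2,9], [3,4], [3,8], [3,9], [4,5], [4,8], [4,9], [6,7], [6,9], [7,8], [8,9]
  2-simplices (8): [1,3,4], [1,3,9], [1,4,9], [2,8,9], [3,4,8], [3,4,9], [3,8,9], [4,8,9]
  3-simplices (2): [1,3,4,9], [3,4,8,9]

so the chain groups are C_0 ≅ Z^9, C_1 ≅ Z^17, C_2 ≅ Z^8, C_3 ≅ Z^2.

Boundary ∂_1: C_1 → C_0 is given by ∂[p,q] = [q] − [p]. For instance
  ∂[1,3] = [3] − [1].
This gives a 9×17 integer matrix of rank 8; reducing to Smith normal form yields diagonal entries (1,1,1,1,1,1,1,1).

Boundary ∂_2: C_2 → C_1 sends each 2-simplex [p,q,r] to [q,r] − [p,r] + [p,q]. For instance
  ∂[4,8,9] = [8,9] − [4,9] + [4,8],
  ∂[3,8,9] = [8,9] − [3,9] + [3,8].
This gives a 17×8 integer matrix of rank 6; reducing to Smith normal form yields diagonal entries (1,1,1,1,1,1).

∂_3: C_3 → C_2 sends each 3-simplex σ to the alternating sum Σ_i (−1)^i (σ with its i-th vertex removed). For instance
  ∂[1,3,4,9] = [3,4,9] − [1,4,9] + [1,3,9] − [1,3,4],
  ∂[3,4,8,9] = [4,8,9] − [3,8,9] + [3,4,9] − [3,4,8].
This gives a 8×2 integer matrix of rank 2; reducing to Smith normal form yields diagonal entries (1,1).

From H_k ≅ ker(∂_k) / im(∂_{k+1}) we obtain:

  H_0: rank C_0 − rank ∂_1 = 9 − 8 = 1, and the invariant factors of ∂_1 are all 1, so H_0 ≅ Z.

H_0 = Z.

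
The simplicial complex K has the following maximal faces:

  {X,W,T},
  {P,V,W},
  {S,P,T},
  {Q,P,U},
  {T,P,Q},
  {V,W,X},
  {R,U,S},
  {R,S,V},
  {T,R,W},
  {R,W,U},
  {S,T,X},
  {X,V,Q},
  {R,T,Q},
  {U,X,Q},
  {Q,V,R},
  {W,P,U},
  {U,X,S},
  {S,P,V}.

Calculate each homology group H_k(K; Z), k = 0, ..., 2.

Take the total order P < Q < R < S < T < U < V < W < X on the vertex set. Then K (dimension 2) consists of the simplices:

  0-simplices (9): P, Q, R, S, T, U, V, W, X
  1-simplices (27): PQ, PS, PT, PU, PV, PW, QR, QT, QU, QV, QX, RS, RT, RU, RV, RW, ST, SU, SV, SX, TW, TX, UW, UX, VW, VX, WX
  2-simplices (18): PQT, PQU, PST, PSV, PUW, PVW, QRT, QRV, QUX, QVX, RSU, RSV, RTW, RUW, STX, SUX, TWX, VWX

Hence C_0 ≅ Z^9, C_1 ≅ Z^27, C_2 ≅ Z^18.

∂_1: C_1 → C_0 sends each edge [p,q] (with p < q) to q − p.
This gives a 9×27 integer matrix of rank 8; reducing to Smith normal form yields diagonal entries (1,1,1,1,1,1,1,1).

The boundary map ∂_2: C_2 → C_1 acts by ∂[p,q,r] = [q,r] − [p,r] + [p,q]. For instance
  ∂PUW = UW − PW + PU,
  ∂PQU = QU − PU + PQ.
As a 27×18 matrix over Z this has rank 17, with invariant factors (1,1,1,1,1,1,1,1,1,1,1,1,1,1,1,1,1).

Reading off H_k = ker ∂_k / im ∂_{k+1}:

  H_0: rank C_0 − rank ∂_1 = 9 − 8 = 1, and the invariant factors of ∂_1 are all 1, so H_0 = Z.
  H_1: rank ker ∂_1 − rank ∂_2 = (27 − 8) − 17 = 2, and the invariant factors of ∂_2 are all 1, so H_1 = Z^2.
  H_2: rank ker ∂_2 − rank ∂_3 = (18 − 17) − 0 = 1, and there is no ∂_3, so H_2 = Z.

H_0 ≅ Z,  H_1 ≅ Z^2,  H_2 ≅ Z.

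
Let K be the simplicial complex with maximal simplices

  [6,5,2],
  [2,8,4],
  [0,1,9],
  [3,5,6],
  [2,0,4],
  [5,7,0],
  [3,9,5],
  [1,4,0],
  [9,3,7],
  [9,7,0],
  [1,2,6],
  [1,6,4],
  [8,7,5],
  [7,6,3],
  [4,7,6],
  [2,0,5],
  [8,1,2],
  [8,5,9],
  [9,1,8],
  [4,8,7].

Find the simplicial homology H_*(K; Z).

H_0 ≅ Z,  H_1 ≅ Z × Z/2,  H_2 = 0.

We work with the vertex ordering 0 < 1 < 2 < 3 < 4 < 5 < 6 < 7 < 8 < 9. The simplices of K, each written with vertices in increasing order, are:

  0-simplices (10): [0], [1], [2], [3], [4], [5], [6], [7], [8], [9]
  1-simplices (30): (30 of them)
  2-simplices (20): (20 of them)

giving chain groups C_0 ≅ Z^10, C_1 ≅ Z^30, C_2 ≅ Z^20.

∂_1: C_1 → C_0 maps an edge to its endpoints' difference, ∂[p,q] = q − p. For instance
  ∂[1,6] = [6] − [1].
This gives a 10×30 integer matrix of rank 9; reducing to Smith normal form yields diagonal entries (1,1,1,1,1,1,1,1,1).

Boundary ∂_2: C_2 → C_1 maps a triangle to the signed sum of its edges. For instance
  ∂[0,1,9] = [1,9] − [0,9] + [0,1],
  ∂[5,7,8] = [7,8] − [5,8] + [5,7].
The 30×20 boundary matrix has rank 20 and Smith normal form diag(1,1,1,1,1,1,1,1,1,1,1,1,1,1,1,1,1,1,1,2).

Computing H_k = (kernel of ∂_k) / (image of ∂_{k+1}):

  H_0: rank C_0 − rank ∂_1 = 10 − 9 = 1, and the invariant factors of ∂_1 are all 1, so H_0 ≅ Z.
  H_1: rank ker ∂_1 − rank ∂_2 = (30 − 9) − 20 = 1, and ∂_2 has invariant factor 2 > 1, so H_1 ≅ Z × Z/2.
  H_2: rank ker ∂_2 − rank ∂_3 = (20 − 20) − 0 = 0, and there is no ∂_3, so H_2 ≅ 0.

As a check, the Euler characteristic is 10 − 30 + 20 = 0, which agrees with 1 − 1 + 0 = 0.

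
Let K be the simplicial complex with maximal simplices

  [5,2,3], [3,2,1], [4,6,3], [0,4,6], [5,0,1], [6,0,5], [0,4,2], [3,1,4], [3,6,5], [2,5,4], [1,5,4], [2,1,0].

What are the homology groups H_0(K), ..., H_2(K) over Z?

We work with the vertex ordering 0 < 1 < 2 < 3 < 4 < 5 < 6. The simplices of K, each written with vertices in increasing order, are:

  0-simplices (7): [0], [1], [2], [3], [4], [5], [6]
  1-simplices (18): [0,1], [0,2], [0,4], [0,5], [0,6], [1,2], [1,3], [1,4], [1,5], [2,3], [2,4], [2,5], [3,4], [3,5], [3,6], [4,5], [4,6], [5,6]
  2-simplices (12): [0,1,2], [0,1,5], [0,2,4], [0,4,6], [0,5,6], [1,2,3], [1,3,4], [1,4,5], [2,3,5], [2,4,5], [3,4,6], [3,5,6]

Hence C_0 ≅ Z^7, C_1 ≅ Z^18, C_2 ≅ Z^12.

The boundary map ∂_1: C_1 → C_0 maps an edge to its endpoints' difference, ∂[p,q] = q − p. For instance
  ∂[4,6] = [6] − [4].
The 7×18 boundary matrix has rank 6 and Smith normal form diag(1,1,1,1,1,1).

The boundary map ∂_2: C_2 → C_1 acts by ∂[p,q,r] = [q,r] − [p,r] + [p,q]. For instance
  ∂[1,3,4] = [3,4] − [1,4] + [1,3],
  ∂[0,1,2] = [1,2] − [0,2] + [0,1].
The resulting 18×12 matrix has rank 12, and its Smith normal form has invariant factors (1,1,1,1,1,1,1,1,1,1,1,2).

From H_k ≅ ker(∂_k) / im(∂_{k+1}) we obtain:

  H_0: rank C_0 − rank ∂_1 = 7 − 6 = 1, and the invariant factors of ∂_1 are all 1, so H_0 = Z.
  H_1: rank ker ∂_1 − rank ∂_2 = (18 − 6) − 12 = 0, and ∂_2 has invariant factor 2 > 1, so H_1 = Z/2Z.
  H_2: rank ker ∂_2 − rank ∂_3 = (12 − 12) − 0 = 0, and there is no ∂_3, so H_2 = 0.

(K is a triangulation of the real projective plane RP^2.)

H_0 = Z,  H_1 = Z/2Z,  H_2 = 0.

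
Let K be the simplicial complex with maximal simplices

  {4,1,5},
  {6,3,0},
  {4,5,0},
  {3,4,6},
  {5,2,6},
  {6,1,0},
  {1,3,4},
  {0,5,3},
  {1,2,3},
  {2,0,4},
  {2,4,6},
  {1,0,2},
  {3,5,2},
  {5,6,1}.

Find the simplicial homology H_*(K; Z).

H_0 ≅ Z,  H_1 ≅ Z^2,  H_2 ≅ Z.

Order the vertices as 0 < 1 < 2 < 3 < 4 < 5 < 6. Listing each simplex with vertices in this order, K has dimension 2 with simplices:

  0-simplices (7): [0], [1], [2], [3], [4], [5], [6]
  1-simplices (21): [0,1], [0,2], [0,3], [0,4], [0,5], [0,6], [1,2], [1,3], [1,4], [1,5], [1,6], [2,3], [2,4], [2,5], [2,6], [3,4], [3,5], [3,6], [4,5], [4,6], [5,6]
  2-simplices (14): [0,1,2], [0,1,6], [0,2,4], [0,3,5], [0,3,6], [0,4,5], [1,2,3], [1,3,4], [1,4,5], [1,5,6], [2,3,5], [2,4,6], [2,5,6], [3,4,6]

so the chain groups are C_0 ≅ Z^7, C_1 ≅ Z^21, C_2 ≅ Z^14.

The boundary map ∂_1: C_1 → C_0 maps an edge to its endpoints' difference, ∂[p,q] = q − p.
The 7×21 boundary matrix has rank 6 and Smith normal form diag(1,1,1,1,1,1).

∂_2: C_2 → C_1 sends each 2-simplex [p,q,r] to [q,r] − [p,r] + [p,q]. For instance
  ∂[1,2,3] = [2,3] − [1,3] + [1,2],
  ∂[1,3,4] = [3,4] − [1,4] + [1,3].
The resulting 21×14 matrix has rank 13, and its Smith normal form has invariant factors (1,1,1,1,1,1,1,1,1,1,1,1,1).

From H_k ≅ ker(∂_k) / im(∂_{k+1}) we obtain:

  H_0: rank C_0 − rank ∂_1 = 7 − 6 = 1, and the invariant factors of ∂_1 are all 1, so H_0 ≅ Z.
  H_1: rank ker ∂_1 − rank ∂_2 = (21 − 6) − 13 = 2, and the invariant factors of ∂_2 are all 1, so H_1 ≅ Z^2.
  H_2: rank ker ∂_2 − rank ∂_3 = (14 − 13) − 0 = 1, and there is no ∂_3, so H_2 ≅ Z.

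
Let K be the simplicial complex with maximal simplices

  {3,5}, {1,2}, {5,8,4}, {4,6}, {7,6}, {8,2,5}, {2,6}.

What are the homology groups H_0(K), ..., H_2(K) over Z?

H_0 ≅ Z,  H_1 ≅ Z,  H_2 = 0.

K has 8 vertices, 10 edges, 2 triangles.
rank ∂_0 = 0, rank ∂_1 = 7 ⇒ b_0 = 8 − 0 − 7 = 1; all invariant factors of ∂_1 are 1 so no torsion. So H_0 ≅ Z.
rank ∂_1 = 7, rank ∂_2 = 2 ⇒ b_1 = 10 − 7 − 2 = 1; all invariant factors of ∂_2 are 1 so no torsion. So H_1 ≅ Z.
rank ∂_2 = 2, rank ∂_3 = 0 ⇒ b_2 = 2 − 2 − 0 = 0. So H_2 ≅ 0.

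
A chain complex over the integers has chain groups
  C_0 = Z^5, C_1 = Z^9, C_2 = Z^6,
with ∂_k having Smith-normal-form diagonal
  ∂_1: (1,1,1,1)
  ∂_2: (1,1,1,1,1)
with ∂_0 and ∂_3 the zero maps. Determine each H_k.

H_0 ≅ Z,  H_1 = 0,  H_2 ≅ Z.

H_0: b_0 = 5 − 0 − 4 = 1; torsion from ∂_1 factors > 1: none. So H_0 ≅ Z.
H_1: b_1 = 9 − 4 − 5 = 0; torsion from ∂_2 factors > 1: none. So H_1 ≅ 0.
H_2: b_2 = 6 − 5 − 0 = 1; torsion from ∂_3 factors > 1: none. So H_2 ≅ Z.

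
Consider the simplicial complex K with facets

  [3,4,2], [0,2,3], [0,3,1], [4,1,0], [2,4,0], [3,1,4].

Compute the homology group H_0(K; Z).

H_0 = Z.

Take the total order 0 < 1 < 2 < 3 < 4 on the vertex set. Then K (dimension 2) consists of the simplices:

  0-simplices (5): [0], [1], [2], [3], [4]
  1-simplices (9): [0,1], [0,2], [0,3], [0,4], [1,3], [1,4], [2,3], [2,4], [3,4]
  2-simplices (6): [0,1,3], [0,1,4], [0,2,3], [0,2,4], [1,3,4], [2,3,4]

Hence C_0 ≅ Z^5, C_1 ≅ Z^9, C_2 ≅ Z^6.

The boundary map ∂_1: C_1 → C_0 is given by ∂[p,q] = [q] − [p]. For instance
  ∂[0,2] = [2] − [0].
This gives a 5×9 integer matrix of rank 4; reducing to Smith normal form yields diagonal entries (1,1,1,1).

∂_2: C_2 → C_1 sends each 2-simplex [p,q,r] to [q,r] − [p,r] + [p,q]. For instance
  ∂[0,2,4] = [2,4] − [0,4] + [0,2],
  ∂[0,1,4] = [1,4] − [0,4] + [0,1].
This gives a 9×6 integer matrix of rank 5; reducing to Smith normal form yields diagonal entries (1,1,1,1,1).

Computing H_k = (kernel of ∂_k) / (image of ∂_{k+1}):

  H_0: rank C_0 − rank ∂_1 = 5 − 4 = 1, and the invariant factors of ∂_1 are all 1, so H_0 ≅ Z.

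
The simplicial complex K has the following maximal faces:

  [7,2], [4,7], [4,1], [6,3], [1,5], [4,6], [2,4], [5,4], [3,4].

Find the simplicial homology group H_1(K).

H_1 = Z^3.

Order the vertices as 1 < 2 < 3 < 4 < 5 < 6 < 7. Listing each simplex with vertices in this order, K has dimension 1 with simplices:

  0-simplices (7): [1], [2], [3], [4], [5], [6], [7]
  1-simplices (9): [1,4], [1,5], [2,4], [2,7], [3,4], [3,6], [4,5], [4,6], [4,7]

giving chain groups C_0 ≅ Z^7, C_1 ≅ Z^9.

The boundary map ∂_1: C_1 → C_0 maps an edge to its endpoints' difference, ∂[p,q] = q − p. For instance
  ∂[4,6] = [6] − [4].
The 7×9 boundary matrix has rank 6 and Smith normal form diag(1,1,1,1,1,1).

Computing H_k = (kernel of ∂_k) / (image of ∂_{k+1}):

  H_1: rank ker ∂_1 − rank ∂_2 = (9 − 6) − 0 = 3, and there is no ∂_2, so H_1 ≅ Z^3.

(K is a triangulation of a wedge of 3 circles.)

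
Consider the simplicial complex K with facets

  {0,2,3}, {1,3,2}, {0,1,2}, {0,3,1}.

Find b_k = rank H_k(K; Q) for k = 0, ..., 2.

b_0 = 1, b_1 = 0, b_2 = 1.

Order the vertices as 0 < 1 < 2 < 3. Listing each simplex with vertices in this order, K has dimension 2 with simplices:

  0-simplices (4): [0], [1], [2], [3]
  1-simplices (6): [0,1], [0,2], [0,3], [1,2], [1,3], [2,3]
  2-simplices (4): [0,1,2], [0,1,3], [0,2,3], [1,2,3]

giving chain groups C_0 ≅ Z^4, C_1 ≅ Z^6, C_2 ≅ Z^4.

Boundary ∂_1: C_1 → C_0 is given by ∂[p,q] = [q] − [p].
As a 4×6 matrix over Z this has rank 3, with invariant factors (1,1,1).

∂_2: C_2 → C_1 acts by ∂[p,q,r] = [q,r] − [p,r] + [p,q]. For instance
  ∂[0,1,3] = [1,3] − [0,3] + [0,1],
  ∂[0,1,2] = [1,2] − [0,2] + [0,1].
The 6×4 boundary matrix has rank 3 and Smith normal form diag(1,1,1).

Reading off H_k = ker ∂_k / im ∂_{k+1}:

  H_0: rank C_0 − rank ∂_1 = 4 − 3 = 1, and the invariant factors of ∂_1 are all 1, so H_0 ≅ Z.
  H_1: rank ker ∂_1 − rank ∂_2 = (6 − 3) − 3 = 0, and the invariant factors of ∂_2 are all 1, so H_1 ≅ 0.
  H_2: rank ker ∂_2 − rank ∂_3 = (4 − 3) − 0 = 1, and there is no ∂_3, so H_2 ≅ Z.

(K is a triangulation of the 2-sphere S^2.)

Hence the Betti numbers are b_0 = 1, b_1 = 0, b_2 = 1.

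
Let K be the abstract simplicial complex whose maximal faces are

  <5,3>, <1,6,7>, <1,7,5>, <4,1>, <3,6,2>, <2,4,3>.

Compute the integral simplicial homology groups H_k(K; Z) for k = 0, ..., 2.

Fix the vertex order 1 < 2 < 3 < 4 < 5 < 6 < 7 and write every simplex with vertices in increasing order. Then dim K = 2 and the simplices of K are:

  0-simplices (7): [1], [2], [3], [4], [5], [6], [7]
  1-simplices (12): [1,4], [1,5], [1,6], [1,7], [2,3], [2,4], [2,6], [3,4], [3,5], [3,6], [5,7], [6,7]
  2-simplices (4): [1,5,7], [1,6,7], [2,3,4], [2,3,6]

giving chain groups C_0 ≅ Z^7, C_1 ≅ Z^12, C_2 ≅ Z^4.

∂_1: C_1 → C_0 is given by ∂[p,q] = [q] − [p].
This gives a 7×12 integer matrix of rank 6; reducing to Smith normal form yields diagonal entries (1,1,1,1,1,1).

∂_2: C_2 → C_1 acts by ∂[p,q,r] = [q,r] − [p,r] + [p,q]. For instance
  ∂[1,5,7] = [5,7] − [1,7] + [1,5],
  ∂[2,3,4] = [3,4] − [2,4] + [2,3].
As a 12×4 matrix over Z this has rank 4, with invariant factors (1,1,1,1).

From H_k ≅ ker(∂_k) / im(∂_{k+1}) we obtain:

  H_0: rank C_0 − rank ∂_1 = 7 − 6 = 1, and the invariant factors of ∂_1 are all 1, so H_0 = Z.
  H_1: rank ker ∂_1 − rank ∂_2 = (12 − 6) − 4 = 2, and the invariant factors of ∂_2 are all 1, so H_1 = Z^2.
  H_2: rank ker ∂_2 − rank ∂_3 = (4 − 4) − 0 = 0, and there is no ∂_3, so H_2 = 0.

H_0 = Z,  H_1 = Z^2,  H_2 = 0.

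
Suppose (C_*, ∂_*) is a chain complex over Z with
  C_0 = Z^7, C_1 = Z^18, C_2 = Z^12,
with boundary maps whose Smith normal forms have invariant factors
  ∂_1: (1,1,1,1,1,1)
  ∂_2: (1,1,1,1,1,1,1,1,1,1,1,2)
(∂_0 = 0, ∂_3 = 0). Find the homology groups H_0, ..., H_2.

H_0 ≅ Z,  H_1 ≅ Z/2,  H_2 = 0.

H_0: b_0 = 7 − 0 − 6 = 1; torsion from ∂_1 factors > 1: none. So H_0 ≅ Z.
H_1: b_1 = 18 − 6 − 12 = 0; torsion from ∂_2 factors > 1: [2]. So H_1 ≅ Z/2.
H_2: b_2 = 12 − 12 − 0 = 0; torsion from ∂_3 factors > 1: none. So H_2 ≅ 0.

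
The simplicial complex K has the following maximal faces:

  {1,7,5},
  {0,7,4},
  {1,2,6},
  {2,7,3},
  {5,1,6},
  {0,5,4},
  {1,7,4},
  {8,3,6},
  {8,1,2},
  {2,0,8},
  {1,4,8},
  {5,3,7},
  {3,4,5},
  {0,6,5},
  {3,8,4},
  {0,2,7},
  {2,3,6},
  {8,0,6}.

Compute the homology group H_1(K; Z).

Order the vertices as 0 < 1 < 2 < 3 < 4 < 5 < 6 < 7 < 8. Listing each simplex with vertices in this order, K has dimension 2 with simplices:

  0-simplices (9): [0], [1], [2], [3], [4], [5], [6], [7], [8]
  1-simplices (27): (27 of them)
  2-simplices (18): [0,2,7], [0,2,8], [0,4,5], [0,4,7], [0,5,6], [0,6,8], [1,2,6], [1,2,8], [1,4,7], [1,4,8], [1,5,6], [1,5,7], [2,3,6], [2,3,7], [3,4,5], [3,4,8], [3,5,7], [3,6,8]

so the chain groups are C_0 ≅ Z^9, C_1 ≅ Z^27, C_2 ≅ Z^18.

Boundary ∂_1: C_1 → C_0 sends each edge [p,q] (with p < q) to q − p. For instance
  ∂[3,8] = [8] − [3].
The 9×27 boundary matrix has rank 8 and Smith normal form diag(1,1,1,1,1,1,1,1).

Boundary ∂_2: C_2 → C_1 acts by ∂[p,q,r] = [q,r] − [p,r] + [p,q]. For instance
  ∂[1,4,8] = [4,8] − [1,8] + [1,4],
  ∂[1,5,6] = [5,6] − [1,6] + [1,5].
The 27×18 boundary matrix has rank 18 and Smith normal form diag(1,1,1,1,1,1,1,1,1,1,1,1,1,1,1,1,1,2).

Reading off H_k = ker ∂_k / im ∂_{k+1}:

  H_1: rank ker ∂_1 − rank ∂_2 = (27 − 8) − 18 = 1, and ∂_2 has invariant factor 2 > 1, so H_1 ≅ Z ⊕ Z/2.

(K is a triangulation of the Klein bottle.)

H_1 = Z ⊕ Z/2.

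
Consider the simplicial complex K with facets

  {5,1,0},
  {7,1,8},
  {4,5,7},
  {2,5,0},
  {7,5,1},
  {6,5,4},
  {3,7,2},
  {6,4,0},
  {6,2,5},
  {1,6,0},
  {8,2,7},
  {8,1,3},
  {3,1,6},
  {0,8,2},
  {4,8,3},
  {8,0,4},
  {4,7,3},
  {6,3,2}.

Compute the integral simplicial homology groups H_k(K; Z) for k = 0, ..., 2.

H_0 = Z,  H_1 = Z ⊕ Z/2Z,  H_2 = 0.

Fix the vertex order 0 < 1 < 2 < 3 < 4 < 5 < 6 < 7 < 8 and write every simplex with vertices in increasing order. Then dim K = 2 and the simplices of K are:

  0-simplices (9): [0], [1], [2], [3], [4], [5], [6], [7], [8]
  1-simplices (27): (27 of them)
  2-simplices (18): [0,1,5], [0,1,6], [0,2,5], [0,2,8], [0,4,6], [0,4,8], [1,3,6], [1,3,8], [1,5,7], [1,7,8], [2,3,6], [2,3,7], [2,5,6], [2,7,8], [3,4,7], [3,4,8], [4,5,6], [4,5,7]

so the chain groups are C_0 ≅ Z^9, C_1 ≅ Z^27, C_2 ≅ Z^18.

The boundary map ∂_1: C_1 → C_0 sends each edge [p,q] (with p < q) to q − p. For instance
  ∂[5,7] = [7] − [5].
This gives a 9×27 integer matrix of rank 8; reducing to Smith normal form yields diagonal entries (1,1,1,1,1,1,1,1).

Boundary ∂_2: C_2 → C_1 acts by ∂[p,q,r] = [q,r] − [p,r] + [p,q]. For instance
  ∂[1,3,8] = [3,8] − [1,8] + [1,3],
  ∂[1,3,6] = [3,6] − [1,6] + [1,3].
As a 27×18 matrix over Z this has rank 18, with invariant factors (1,1,1,1,1,1,1,1,1,1,1,1,1,1,1,1,1,2).

From H_k ≅ ker(∂_k) / im(∂_{k+1}) we obtain:

  H_0: rank C_0 − rank ∂_1 = 9 − 8 = 1, and the invariant factors of ∂_1 are all 1, so H_0 ≅ Z.
  H_1: rank ker ∂_1 − rank ∂_2 = (27 − 8) − 18 = 1, and ∂_2 has invariant factor 2 > 1, so H_1 ≅ Z ⊕ Z/2Z.
  H_2: rank ker ∂_2 − rank ∂_3 = (18 − 18) − 0 = 0, and there is no ∂_3, so H_2 ≅ 0.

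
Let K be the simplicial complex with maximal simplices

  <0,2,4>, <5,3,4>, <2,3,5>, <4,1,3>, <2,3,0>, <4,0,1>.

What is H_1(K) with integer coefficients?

H_1 ≅ Z.

Order the vertices as 0 < 1 < 2 < 3 < 4 < 5. Listing each simplex with vertices in this order, K has dimension 2 with simplices:

  0-simplices (6): [0], [1], [2], [3], [4], [5]
  1-simplices (12): [0,1], [0,2], [0,3], [0,4], [1,3], [1,4], [2,3], [2,4], [2,5], [3,4], [3,5], [4,5]
  2-simplices (6): [0,1,4], [0,2,3], [0,2,4], [1,3,4], [2,3,5], [3,4,5]

Hence C_0 ≅ Z^6, C_1 ≅ Z^12, C_2 ≅ Z^6.

∂_1: C_1 → C_0 sends each edge [p,q] (with p < q) to q − p. For instance
  ∂[2,4] = [4] − [2].
As a 6×12 matrix over Z this has rank 5, with invariant factors (1,1,1,1,1).

∂_2: C_2 → C_1 acts by ∂[p,q,r] = [q,r] − [p,r] + [p,q]. For instance
  ∂[2,3,5] = [3,5] − [2,5] + [2,3],
  ∂[0,1,4] = [1,4] − [0,4] + [0,1].
This gives a 12×6 integer matrix of rank 6; reducing to Smith normal form yields diagonal entries (1,1,1,1,1,1).

Now H_k = ker ∂_k / im ∂_{k+1}, so:

  H_1: rank ker ∂_1 − rank ∂_2 = (12 − 5) − 6 = 1, and the invariant factors of ∂_2 are all 1, so H_1 ≅ Z.

(K is a triangulation of the cylinder S^1 x I.)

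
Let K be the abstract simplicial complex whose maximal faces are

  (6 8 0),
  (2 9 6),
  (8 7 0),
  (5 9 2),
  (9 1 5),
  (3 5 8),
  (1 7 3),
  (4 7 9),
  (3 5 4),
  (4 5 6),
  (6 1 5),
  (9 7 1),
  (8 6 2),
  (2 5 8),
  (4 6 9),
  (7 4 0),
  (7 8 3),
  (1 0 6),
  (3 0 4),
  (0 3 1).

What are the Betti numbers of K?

We work with the vertex ordering 0 < 1 < 2 < 3 < 4 < 5 < 6 < 7 < 8 < 9. The simplices of K, each written with vertices in increasing order, are:

  0-simplices (10): [0], [1], [2], [3], [4], [5], [6], [7], [8], [9]
  1-simplices (30): (30 of them)
  2-simplices (20): (20 of them)

Hence C_0 ≅ Z^10, C_1 ≅ Z^30, C_2 ≅ Z^20.

Boundary ∂_1: C_1 → C_0 maps an edge to its endpoints' difference, ∂[p,q] = q − p.
The resulting 10×30 matrix has rank 9, and its Smith normal form has invariant factors (1,1,1,1,1,1,1,1,1).

The boundary map ∂_2: C_2 → C_1 acts by ∂[p,q,r] = [q,r] − [p,r] + [p,q]. For instance
  ∂[2,6,8] = [6,8] − [2,8] + [2,6],
  ∂[3,7,8] = [7,8] − [3,8] + [3,7].
The 30×20 boundary matrix has rank 20 and Smith normal form diag(1,1,1,1,1,1,1,1,1,1,1,1,1,1,1,1,1,1,1,2).

Reading off H_k = ker ∂_k / im ∂_{k+1}:

  H_0: rank C_0 − rank ∂_1 = 10 − 9 = 1, and the invariant factors of ∂_1 are all 1, so H_0 = Z.
  H_1: rank ker ∂_1 − rank ∂_2 = (30 − 9) − 20 = 1, and ∂_2 has invariant factor 2 > 1, so H_1 = Z ⊕ Z/2.
  H_2: rank ker ∂_2 − rank ∂_3 = (20 − 20) − 0 = 0, and there is no ∂_3, so H_2 = 0.

As a check, the Euler characteristic is 10 − 30 + 20 = 0, which agrees with 1 − 1 + 0 = 0.
(K is a triangulation of the Klein bottle.)

Hence the Betti numbers are b_0 = 1, b_1 = 1, b_2 = 0.

b_0 = 1, b_1 = 1, b_2 = 0.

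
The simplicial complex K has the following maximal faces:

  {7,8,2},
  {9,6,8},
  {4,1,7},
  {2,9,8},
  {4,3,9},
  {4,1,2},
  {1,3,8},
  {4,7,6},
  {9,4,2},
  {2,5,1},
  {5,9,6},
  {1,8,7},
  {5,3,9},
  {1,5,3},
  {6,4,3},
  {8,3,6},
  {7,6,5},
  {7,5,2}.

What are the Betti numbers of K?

Order the vertices as 1 < 2 < 3 < 4 < 5 < 6 < 7 < 8 < 9. Listing each simplex with vertices in this order, K has dimension 2 with simplices:

  0-simplices (9): [1], [2], [3], [4], [5], [6], [7], [8], [9]
  1-simplices (27): (27 of them)
  2-simplices (18): [1,2,4], [1,2,5], [1,3,5], [1,3,8], [1,4,7], [1,7,8], [2,4,9], [2,5,7], [2,7,8], [2,8,9], [3,4,6], [3,4,9], [3,5,9], [3,6,8], [4,6,7], [5,6,7], [5,6,9], [6,8,9]

so the chain groups are C_0 ≅ Z^9, C_1 ≅ Z^27, C_2 ≅ Z^18.

Boundary ∂_1: C_1 → C_0 is given by ∂[p,q] = [q] − [p]. For instance
  ∂[3,4] = [4] − [3].
As a 9×27 matrix over Z this has rank 8, with invariant factors (1,1,1,1,1,1,1,1).

∂_2: C_2 → C_1 sends each 2-simplex [p,q,r] to [q,r] − [p,r] + [p,q]. For instance
  ∂[2,5,7] = [5,7] − [2,7] + [2,5],
  ∂[1,3,5] = [3,5] − [1,5] + [1,3].
The resulting 27×18 matrix has rank 18, and its Smith normal form has invariant factors (1,1,1,1,1,1,1,1,1,1,1,1,1,1,1,1,1,2).

From H_k ≅ ker(∂_k) / im(∂_{k+1}) we obtain:

  H_0: rank C_0 − rank ∂_1 = 9 − 8 = 1, and the invariant factors of ∂_1 are all 1, so H_0 = Z.
  H_1: rank ker ∂_1 − rank ∂_2 = (27 − 8) − 18 = 1, and ∂_2 has invariant factor 2 > 1, so H_1 = Z ⊕ Z/2Z.
  H_2: rank ker ∂_2 − rank ∂_3 = (18 − 18) − 0 = 0, and there is no ∂_3, so H_2 = 0.

(K is a triangulation of the Klein bottle.)

Hence the Betti numbers are b_0 = 1, b_1 = 1, b_2 = 0.

b_0 = 1, b_1 = 1, b_2 = 0.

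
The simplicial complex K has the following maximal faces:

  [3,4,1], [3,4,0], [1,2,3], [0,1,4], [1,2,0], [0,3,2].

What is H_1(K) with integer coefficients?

Take the total order 0 < 1 < 2 < 3 < 4 on the vertex set. Then K (dimension 2) consists of the simplices:

  0-simplices (5): [0], [1], [2], [3], [4]
  1-simplices (9): [0,1], [0,2], [0,3], [0,4], [1,2], [1,3], [1,4], [2,3], [3,4]
  2-simplices (6): [0,1,2], [0,1,4], [0,2,3], [0,3,4], [1,2,3], [1,3,4]

so the chain groups are C_0 ≅ Z^5, C_1 ≅ Z^9, C_2 ≅ Z^6.

The boundary map ∂_1: C_1 → C_0 maps an edge to its endpoints' difference, ∂[p,q] = q − p. For instance
  ∂[3,4] = [4] − [3].
The 5×9 boundary matrix has rank 4 and Smith normal form diag(1,1,1,1).

Boundary ∂_2: C_2 → C_1 maps a triangle to the signed sum of its edges. For instance
  ∂[0,1,2] = [1,2] − [0,2] + [0,1],
  ∂[1,2,3] = [2,3] − [1,3] + [1,2].
The resulting 9×6 matrix has rank 5, and its Smith normal form has invariant factors (1,1,1,1,1).

From H_k ≅ ker(∂_k) / im(∂_{k+1}) we obtain:

  H_1: rank ker ∂_1 − rank ∂_2 = (9 − 4) − 5 = 0, and the invariant factors of ∂_2 are all 1, so H_1 = 0.

H_1 = 0.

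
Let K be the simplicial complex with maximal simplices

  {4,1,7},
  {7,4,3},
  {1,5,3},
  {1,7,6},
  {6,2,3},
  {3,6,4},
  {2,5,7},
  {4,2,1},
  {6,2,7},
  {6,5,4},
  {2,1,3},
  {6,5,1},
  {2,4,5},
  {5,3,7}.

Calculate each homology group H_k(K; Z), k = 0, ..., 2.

H_0 = Z,  H_1 = Z^2,  H_2 = Z.

We work with the vertex ordering 1 < 2 < 3 < 4 < 5 < 6 < 7. The simplices of K, each written with vertices in increasing order, are:

  0-simplices (7): [1], [2], [3], [4], [5], [6], [7]
  1-simplices (21): [1,2], [1,3], [1,4], [1,5], [1,6], [1,7], [2,3], [2,4], [2,5], [2,6], [2,7], [3,4], [3,5], [3,6], [3,7], [4,5], [4,6], [4,7], [5,6], [5,7], [6,7]
  2-simplices (14): [1,2,3], [1,2,4], [1,3,5], [1,4,7], [1,5,6], [1,6,7], [2,3,6], [2,4,5], [2,5,7], [2,6,7], [3,4,6], [3,4,7], [3,5,7], [4,5,6]

giving chain groups C_0 ≅ Z^7, C_1 ≅ Z^21, C_2 ≅ Z^14.

The boundary map ∂_1: C_1 → C_0 is given by ∂[p,q] = [q] − [p]. For instance
  ∂[5,7] = [7] − [5].
The 7×21 boundary matrix has rank 6 and Smith normal form diag(1,1,1,1,1,1).

The boundary map ∂_2: C_2 → C_1 sends each 2-simplex [p,q,r] to [q,r] − [p,r] + [p,q]. For instance
  ∂[1,6,7] = [6,7] − [1,7] + [1,6],
  ∂[1,5,6] = [5,6] − [1,6] + [1,5].
The 21×14 boundary matrix has rank 13 and Smith normal form diag(1,1,1,1,1,1,1,1,1,1,1,1,1).

Now H_k = ker ∂_k / im ∂_{k+1}, so:

  H_0: rank C_0 − rank ∂_1 = 7 − 6 = 1, and the invariant factors of ∂_1 are all 1, so H_0 = Z.
  H_1: rank ker ∂_1 − rank ∂_2 = (21 − 6) − 13 = 2, and the invariant factors of ∂_2 are all 1, so H_1 = Z^2.
  H_2: rank ker ∂_2 − rank ∂_3 = (14 − 13) − 0 = 1, and there is no ∂_3, so H_2 = Z.

As a check, the Euler characteristic is 7 − 21 + 14 = 0, which agrees with 1 − 2 + 1 = 0.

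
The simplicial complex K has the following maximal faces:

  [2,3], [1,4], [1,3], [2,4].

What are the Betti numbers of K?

Order the vertices as 1 < 2 < 3 < 4. Listing each simplex with vertices in this order, K has dimension 1 with simplices:

  0-simplices (4): [1], [2], [3], [4]
  1-simplices (4): [1,3], [1,4], [2,3], [2,4]

so the chain groups are C_0 ≅ Z^4, C_1 ≅ Z^4.

∂_1: C_1 → C_0 sends each edge [p,q] (with p < q) to q − p.
This gives a 4×4 integer matrix of rank 3; reducing to Smith normal form yields diagonal entries (1,1,1).

Computing H_k = (kernel of ∂_k) / (image of ∂_{k+1}):

  H_0: rank C_0 − rank ∂_1 = 4 − 3 = 1, and the invariant factors of ∂_1 are all 1, so H_0 = Z.
  H_1: rank ker ∂_1 − rank ∂_2 = (4 − 3) − 0 = 1, and there is no ∂_2, so H_1 = Z.

(K is a triangulation of the circle S^1.)

Hence the Betti numbers are b_0 = 1, b_1 = 1.

b_0 = 1, b_1 = 1.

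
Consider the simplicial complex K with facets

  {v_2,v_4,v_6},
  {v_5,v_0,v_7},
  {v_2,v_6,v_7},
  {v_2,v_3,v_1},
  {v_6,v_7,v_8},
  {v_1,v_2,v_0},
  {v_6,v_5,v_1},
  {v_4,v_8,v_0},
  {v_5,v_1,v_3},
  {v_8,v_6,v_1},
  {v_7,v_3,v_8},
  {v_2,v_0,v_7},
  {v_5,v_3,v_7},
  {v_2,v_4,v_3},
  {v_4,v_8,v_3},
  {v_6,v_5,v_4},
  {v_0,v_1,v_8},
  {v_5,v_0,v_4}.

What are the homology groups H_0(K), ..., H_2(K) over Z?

H_0 ≅ Z,  H_1 ≅ Z^2,  H_2 ≅ Z.

Order the vertices as v_0 < v_1 < v_2 < v_3 < v_4 < v_5 < v_6 < v_7 < v_8. Listing each simplex with vertices in this order, K has dimension 2 with simplices:

  0-simplices (9): [v_0], [v_1], [v_2], [v_3], [v_4], [v_5], [v_6], [v_7], [v_8]
  1-simplices (27): (27 of them)
  2-simplices (18): (18 of them)

Hence C_0 ≅ Z^9, C_1 ≅ Z^27, C_2 ≅ Z^18.

∂_1: C_1 → C_0 maps an edge to its endpoints' difference, ∂[p,q] = q − p.
As a 9×27 matrix over Z this has rank 8, with invariant factors (1,1,1,1,1,1,1,1).

The boundary map ∂_2: C_2 → C_1 sends each 2-simplex [p,q,r] to [q,r] − [p,r] + [p,q]. For instance
  ∂[v_2,v_4,v_6] = [v_4,v_6] − [v_2,v_6] + [v_2,v_4],
  ∂[v_1,v_6,v_8] = [v_6,v_8] − [v_1,v_8] + [v_1,v_6].
The 27×18 boundary matrix has rank 17 and Smith normal form diag(1,1,1,1,1,1,1,1,1,1,1,1,1,1,1,1,1).

Computing H_k = (kernel of ∂_k) / (image of ∂_{k+1}):

  H_0: rank C_0 − rank ∂_1 = 9 − 8 = 1, and the invariant factors of ∂_1 are all 1, so H_0 ≅ Z.
  H_1: rank ker ∂_1 − rank ∂_2 = (27 − 8) − 17 = 2, and the invariant factors of ∂_2 are all 1, so H_1 ≅ Z^2.
  H_2: rank ker ∂_2 − rank ∂_3 = (18 − 17) − 0 = 1, and there is no ∂_3, so H_2 ≅ Z.

(K is a triangulation of the torus T^2.)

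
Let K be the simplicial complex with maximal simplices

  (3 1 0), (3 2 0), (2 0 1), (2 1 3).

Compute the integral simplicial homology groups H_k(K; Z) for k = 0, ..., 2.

Fix the vertex order 0 < 1 < 2 < 3 and write every simplex with vertices in increasing order. Then dim K = 2 and the simplices of K are:

  0-simplices (4): [0], [1], [2], [3]
  1-simplices (6): [0,1], [0,2], [0,3], [1,2], [1,3], [2,3]
  2-simplices (4): [0,1,2], [0,1,3], [0,2,3], [1,2,3]

giving chain groups C_0 ≅ Z^4, C_1 ≅ Z^6, C_2 ≅ Z^4.

The boundary map ∂_1: C_1 → C_0 is given by ∂[p,q] = [q] − [p]. For instance
  ∂[0,3] = [3] − [0].
The resulting 4×6 matrix has rank 3, and its Smith normal form has invariant factors (1,1,1).

Boundary ∂_2: C_2 → C_1 maps a triangle to the signed sum of its edges. For instance
  ∂[0,2,3] = [2,3] − [0,3] + [0,2],
  ∂[0,1,3] = [1,3] − [0,3] + [0,1].
The 6×4 boundary matrix has rank 3 and Smith normal form diag(1,1,1).

Computing H_k = (kernel of ∂_k) / (image of ∂_{k+1}):

  H_0: rank C_0 − rank ∂_1 = 4 − 3 = 1, and the invariant factors of ∂_1 are all 1, so H_0 = Z.
  H_1: rank ker ∂_1 − rank ∂_2 = (6 − 3) − 3 = 0, and the invariant factors of ∂_2 are all 1, so H_1 = 0.
  H_2: rank ker ∂_2 − rank ∂_3 = (4 − 3) − 0 = 1, and there is no ∂_3, so H_2 = Z.

As a check, the Euler characteristic is 4 − 6 + 4 = 2, which agrees with 1 − 0 + 1 = 2.

H_0 ≅ Z,  H_1 = 0,  H_2 ≅ Z.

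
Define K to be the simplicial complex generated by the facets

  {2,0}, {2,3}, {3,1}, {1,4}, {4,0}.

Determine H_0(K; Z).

H_0 ≅ Z.

Order the vertices as 0 < 1 < 2 < 3 < 4. Listing each simplex with vertices in this order, K has dimension 1 with simplices:

  0-simplices (5): [0], [1], [2], [3], [4]
  1-simplices (5): [0,2], [0,4], [1,3], [1,4], [2,3]

giving chain groups C_0 ≅ Z^5, C_1 ≅ Z^5.

Boundary ∂_1: C_1 → C_0 maps an edge to its endpoints' difference, ∂[p,q] = q − p. For instance
  ∂[0,4] = [4] − [0].
As a 5×5 matrix over Z this has rank 4, with invariant factors (1,1,1,1).

Computing H_k = (kernel of ∂_k) / (image of ∂_{k+1}):

  H_0: rank C_0 − rank ∂_1 = 5 − 4 = 1, and the invariant factors of ∂_1 are all 1, so H_0 = Z.

(K is a triangulation of the circle S^1.)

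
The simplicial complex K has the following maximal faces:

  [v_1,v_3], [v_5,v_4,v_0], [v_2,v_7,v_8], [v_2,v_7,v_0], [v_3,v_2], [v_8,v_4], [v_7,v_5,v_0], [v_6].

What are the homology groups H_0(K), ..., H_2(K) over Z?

K has 9 vertices, 12 edges, 4 triangles.
rank ∂_0 = 0, rank ∂_1 = 7 ⇒ b_0 = 9 − 0 − 7 = 2; all invariant factors of ∂_1 are 1 so no torsion. So H_0 ≅ Z^2.
rank ∂_1 = 7, rank ∂_2 = 4 ⇒ b_1 = 12 − 7 − 4 = 1; all invariant factors of ∂_2 are 1 so no torsion. So H_1 ≅ Z.
rank ∂_2 = 4, rank ∂_3 = 0 ⇒ b_2 = 4 − 4 − 0 = 0. So H_2 ≅ 0.

H_0 ≅ Z^2,  H_1 ≅ Z,  H_2 = 0.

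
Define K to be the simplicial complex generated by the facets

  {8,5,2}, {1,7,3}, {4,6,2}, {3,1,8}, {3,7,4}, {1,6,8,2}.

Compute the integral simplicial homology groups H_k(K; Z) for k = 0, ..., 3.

Order the vertices as 1 < 2 < 3 < 4 < 5 < 6 < 7 < 8. Listing each simplex with vertices in this order, K has dimension 3 with simplices:

  0-simplices (8): [1], [2], [3], [4], [5], [6], [7], [8]
  1-simplices (16): [1,2], [1,3], [1,6], [1,7], [1,8], [2,4], [2,5], [2,6], [2,8], [3,4], [3,7], [3,8], [4,6], [4,7], [5,8], [6,8]
  2-simplices (9): [1,2,6], [1,2,8], [1,3,7], [1,3,8], [1,6,8], [2,4,6], [2,5,8], [2,6,8], [3,4,7]
  3-simplices (1): [1,2,6,8]

Hence C_0 ≅ Z^8, C_1 ≅ Z^16, C_2 ≅ Z^9, C_3 ≅ Z^1.

Boundary ∂_1: C_1 → C_0 maps an edge to its endpoints' difference, ∂[p,q] = q − p. For instance
  ∂[1,8] = [8] − [1].
This gives a 8×16 integer matrix of rank 7; reducing to Smith normal form yields diagonal entries (1,1,1,1,1,1,1).

Boundary ∂_2: C_2 → C_1 sends each 2-simplex [p,q,r] to [q,r] − [p,r] + [p,q]. For instance
  ∂[1,2,6] = [2,6] − [1,6] + [1,2],
  ∂[3,4,7] = [4,7] − [3,7] + [3,4].
This gives a 16×9 integer matrix of rank 8; reducing to Smith normal form yields diagonal entries (1,1,1,1,1,1,1,1).

∂_3: C_3 → C_2 sends each 3-simplex σ to the alternating sum Σ_i (−1)^i (σ with its i-th vertex removed). For instance
  ∂[1,2,6,8] = [2,6,8] − [1,6,8] + [1,2,8] − [1,2,6].
The 9×1 boundary matrix has rank 1 and Smith normal form diag(1).

From H_k ≅ ker(∂_k) / im(∂_{k+1}) we obtain:

  H_0: rank C_0 − rank ∂_1 = 8 − 7 = 1, and the invariant factors of ∂_1 are all 1, so H_0 ≅ Z.
  H_1: rank ker ∂_1 − rank ∂_2 = (16 − 7) − 8 = 1, and the invariant factors of ∂_2 are all 1, so H_1 ≅ Z.
  H_2: rank ker ∂_2 − rank ∂_3 = (9 − 8) − 1 = 0, and the invariant factors of ∂_3 are all 1, so H_2 ≅ 0.
  H_3: rank ker ∂_3 − rank ∂_4 = (1 − 1) − 0 = 0, and there is no ∂_4, so H_3 ≅ 0.

H_0 ≅ Z,  H_1 ≅ Z,  H_2 = 0,  H_3 = 0.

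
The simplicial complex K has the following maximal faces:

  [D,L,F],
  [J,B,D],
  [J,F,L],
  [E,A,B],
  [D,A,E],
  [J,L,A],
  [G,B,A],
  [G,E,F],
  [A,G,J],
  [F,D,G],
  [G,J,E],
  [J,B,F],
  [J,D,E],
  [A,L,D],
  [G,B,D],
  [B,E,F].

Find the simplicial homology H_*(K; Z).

H_0 = Z,  H_1 = Z^2,  H_2 = Z.

We work with the vertex ordering A < B < D < E < F < G < J < L. The simplices of K, each written with vertices in increasing order, are:

  0-simplices (8): A, B, D, E, F, G, J, L
  1-simplices (24): AB, AD, AE, AG, AJ, AL, BD, BE, BF, BG, BJ, DE, DF, DG, DJ, DL, EF, EG, EJ, FG, FJ, FL, GJ, JL
  2-simplices (16): ABE, ABG, ADE, ADL, AGJ, AJL, BDG, BDJ, BEF, BFJ, DEJ, DFG, DFL, EFG, EGJ, FJL

Hence C_0 ≅ Z^8, C_1 ≅ Z^24, C_2 ≅ Z^16.

Boundary ∂_1: C_1 → C_0 maps an edge to its endpoints' difference, ∂[p,q] = q − p. For instance
  ∂BE = E − B.
The 8×24 boundary matrix has rank 7 and Smith normal form diag(1,1,1,1,1,1,1).

The boundary map ∂_2: C_2 → C_1 acts by ∂[p,q,r] = [q,r] − [p,r] + [p,q]. For instance
  ∂BDJ = DJ − BJ + BD,
  ∂BDG = DG − BG + BD.
This gives a 24×16 integer matrix of rank 15; reducing to Smith normal form yields diagonal entries (1,1,1,1,1,1,1,1,1,1,1,1,1,1,1).

Computing H_k = (kernel of ∂_k) / (image of ∂_{k+1}):

  H_0: rank C_0 − rank ∂_1 = 8 − 7 = 1, and the invariant factors of ∂_1 are all 1, so H_0 ≅ Z.
  H_1: rank ker ∂_1 − rank ∂_2 = (24 − 7) − 15 = 2, and the invariant factors of ∂_2 are all 1, so H_1 ≅ Z^2.
  H_2: rank ker ∂_2 − rank ∂_3 = (16 − 15) − 0 = 1, and there is no ∂_3, so H_2 ≅ Z.

(K is a triangulation of the torus T^2.)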